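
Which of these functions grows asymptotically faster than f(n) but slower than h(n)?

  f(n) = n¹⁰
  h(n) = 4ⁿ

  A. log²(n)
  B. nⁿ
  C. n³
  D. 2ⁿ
D

We need g(n) with n¹⁰ = o(g(n)) and g(n) = o(4ⁿ), i.e. O(n¹⁰) ≺ g ≺ O(4ⁿ).
Check each option:
  A. log²(n) — O(log² n) does not grow strictly faster than f(n)
  B. nⁿ — O(nⁿ) does not grow strictly slower than h(n)
  C. n³ — O(n³) does not grow strictly faster than f(n)
  D. 2ⁿ — O(2ⁿ) is strictly between O(n¹⁰) and O(4ⁿ) ✓

Only option D (2ⁿ) lies strictly between.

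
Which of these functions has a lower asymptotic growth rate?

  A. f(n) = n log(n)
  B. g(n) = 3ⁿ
A

f(n) = n log(n) is O(n log n), while g(n) = 3ⁿ is O(3ⁿ).
Since O(n log n) grows slower than O(3ⁿ), f(n) is dominated.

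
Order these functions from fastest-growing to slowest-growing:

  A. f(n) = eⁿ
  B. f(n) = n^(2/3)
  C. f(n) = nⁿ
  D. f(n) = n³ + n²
C > A > D > B

Comparing growth rates:
C = nⁿ is O(nⁿ)
A = eⁿ is O(eⁿ)
D = n³ + n² is O(n³)
B = n^(2/3) is O(n^(2/3))

Therefore, the order from fastest to slowest is: C > A > D > B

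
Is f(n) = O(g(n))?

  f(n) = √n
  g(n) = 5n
True

f(n) = √n is O(√n), and g(n) = 5n is O(n).
Since O(√n) ⊆ O(n) (f grows no faster than g), f(n) = O(g(n)) is true.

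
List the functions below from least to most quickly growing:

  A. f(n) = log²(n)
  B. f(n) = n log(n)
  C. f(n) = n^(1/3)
A < C < B

Comparing growth rates:
A = log²(n) is O(log² n)
C = n^(1/3) is O(n^(1/3))
B = n log(n) is O(n log n)

Therefore, the order from slowest to fastest is: A < C < B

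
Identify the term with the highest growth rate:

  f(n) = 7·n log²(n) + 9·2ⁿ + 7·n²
9·2ⁿ

Looking at each term:
  - 7·n log²(n) is O(n log² n)
  - 9·2ⁿ is O(2ⁿ)
  - 7·n² is O(n²)

The term 9·2ⁿ (O(2ⁿ)) grows fastest and dominates all others.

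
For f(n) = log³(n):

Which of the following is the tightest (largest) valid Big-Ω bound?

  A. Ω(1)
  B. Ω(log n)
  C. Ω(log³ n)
C

f(n) = log³(n) is Ω(log³ n).
All listed options are valid Big-Ω bounds (lower bounds),
but Ω(log³ n) is the tightest (largest valid bound).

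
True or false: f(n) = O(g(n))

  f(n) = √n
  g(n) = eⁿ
True

f(n) = √n is O(√n), and g(n) = eⁿ is O(eⁿ).
Since O(√n) ⊆ O(eⁿ) (f grows no faster than g), f(n) = O(g(n)) is true.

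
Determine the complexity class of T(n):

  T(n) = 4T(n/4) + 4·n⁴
Θ(n⁴)

Master Theorem: a = 4, b = 4, f(n) = 4·n⁴.
Compute the critical exponent d = log₄(4) = 1.
Compare f(n) = Θ(n⁴) against n^d:
  k = 4 > d = 1, so f(n) = Ω(n^(d+ε)) — Case 3.
  Regularity: a·(n/b)^4/n^4 = a/b^4 = 4/256 < 1 ✓.
  The top-level work dominates: T(n) = Θ(f(n)) = Θ(n⁴).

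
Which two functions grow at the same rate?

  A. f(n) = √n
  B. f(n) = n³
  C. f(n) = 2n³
B and C

Examining each function:
  A. √n is O(√n)
  B. n³ is O(n³)
  C. 2n³ is O(n³)

Functions B and C both have the same complexity class.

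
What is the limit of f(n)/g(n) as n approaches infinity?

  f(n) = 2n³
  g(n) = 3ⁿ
0

Since 2n³ (O(n³)) grows slower than 3ⁿ (O(3ⁿ)),
the ratio f(n)/g(n) → 0 as n → ∞.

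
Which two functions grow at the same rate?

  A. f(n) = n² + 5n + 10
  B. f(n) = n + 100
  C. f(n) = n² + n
A and C

Examining each function:
  A. n² + 5n + 10 is O(n²)
  B. n + 100 is O(n)
  C. n² + n is O(n²)

Functions A and C both have the same complexity class.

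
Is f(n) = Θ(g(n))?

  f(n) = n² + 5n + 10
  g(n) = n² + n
True

f(n) = n² + 5n + 10 and g(n) = n² + n are both O(n²).
Since they have the same asymptotic growth rate, f(n) = Θ(g(n)) is true.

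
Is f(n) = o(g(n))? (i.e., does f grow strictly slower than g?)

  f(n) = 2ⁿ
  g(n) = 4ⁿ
True

f(n) = 2ⁿ is O(2ⁿ), and g(n) = 4ⁿ is O(4ⁿ).
Since O(2ⁿ) grows strictly slower than O(4ⁿ), f(n) = o(g(n)) is true.
This means lim(n→∞) f(n)/g(n) = 0.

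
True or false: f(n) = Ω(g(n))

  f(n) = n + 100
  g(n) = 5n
True

f(n) = n + 100 and g(n) = 5n are both O(n).
Big-Ω permits equal growth rates (f ≥ c·g for some c > 0), so f(n) = Ω(g(n)) is true.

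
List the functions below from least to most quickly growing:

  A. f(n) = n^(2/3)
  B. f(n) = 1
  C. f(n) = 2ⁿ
B < A < C

Comparing growth rates:
B = 1 is O(1)
A = n^(2/3) is O(n^(2/3))
C = 2ⁿ is O(2ⁿ)

Therefore, the order from slowest to fastest is: B < A < C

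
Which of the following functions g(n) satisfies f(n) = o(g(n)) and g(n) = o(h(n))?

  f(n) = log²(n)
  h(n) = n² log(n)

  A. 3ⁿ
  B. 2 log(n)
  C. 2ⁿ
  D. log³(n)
D

We need g(n) with log²(n) = o(g(n)) and g(n) = o(n² log(n)), i.e. O(log² n) ≺ g ≺ O(n² log n).
Check each option:
  A. 3ⁿ — O(3ⁿ) does not grow strictly slower than h(n)
  B. 2 log(n) — O(log n) does not grow strictly faster than f(n)
  C. 2ⁿ — O(2ⁿ) does not grow strictly slower than h(n)
  D. log³(n) — O(log³ n) is strictly between O(log² n) and O(n² log n) ✓

Only option D (log³(n)) lies strictly between.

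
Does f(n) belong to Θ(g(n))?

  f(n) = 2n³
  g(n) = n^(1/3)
False

f(n) = 2n³ is O(n³), and g(n) = n^(1/3) is O(n^(1/3)).
Since they have different growth rates, f(n) = Θ(g(n)) is false.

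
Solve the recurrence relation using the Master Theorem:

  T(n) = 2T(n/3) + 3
Θ(n^log₃(2))

Master Theorem: a = 2, b = 3, f(n) = 3.
Compute the critical exponent d = log₃(2) = 0.631.
Compare f(n) = Θ(1) against n^d:
  k = 0 < d = 0.631, so f(n) = O(n^(d-ε)) — Case 1.
  The recursion cost dominates: T(n) = Θ(n^d) = Θ(n^log₃(2)).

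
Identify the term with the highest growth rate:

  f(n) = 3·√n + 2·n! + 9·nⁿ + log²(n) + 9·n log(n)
9·nⁿ

Looking at each term:
  - 3·√n is O(√n)
  - 2·n! is O(n!)
  - 9·nⁿ is O(nⁿ)
  - log²(n) is O(log² n)
  - 9·n log(n) is O(n log n)

The term 9·nⁿ (O(nⁿ)) grows fastest and dominates all others.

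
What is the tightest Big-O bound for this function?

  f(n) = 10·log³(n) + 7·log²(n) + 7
O(log³ n)

The dominant term in 10·log³(n) + 7·log²(n) + 7 is 10·log³(n), which is Θ(log³ n).
Lower-order terms (7·log²(n), 7) are asymptotically negligible.
Constants are absorbed, so the tightest bound is O(log³ n).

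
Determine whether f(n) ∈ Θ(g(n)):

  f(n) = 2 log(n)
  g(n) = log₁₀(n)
True

f(n) = 2 log(n) and g(n) = log₁₀(n) are both O(log n).
Since they have the same asymptotic growth rate, f(n) = Θ(g(n)) is true.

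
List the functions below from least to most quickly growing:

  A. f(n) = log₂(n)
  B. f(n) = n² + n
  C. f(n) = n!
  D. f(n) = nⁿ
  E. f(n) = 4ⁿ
A < B < E < C < D

Comparing growth rates:
A = log₂(n) is O(log n)
B = n² + n is O(n²)
E = 4ⁿ is O(4ⁿ)
C = n! is O(n!)
D = nⁿ is O(nⁿ)

Therefore, the order from slowest to fastest is: A < B < E < C < D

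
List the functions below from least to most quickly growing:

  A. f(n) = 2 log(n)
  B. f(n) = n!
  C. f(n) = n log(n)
A < C < B

Comparing growth rates:
A = 2 log(n) is O(log n)
C = n log(n) is O(n log n)
B = n! is O(n!)

Therefore, the order from slowest to fastest is: A < C < B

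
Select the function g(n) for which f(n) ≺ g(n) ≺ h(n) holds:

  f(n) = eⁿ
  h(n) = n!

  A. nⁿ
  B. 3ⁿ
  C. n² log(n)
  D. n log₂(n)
B

We need g(n) with eⁿ = o(g(n)) and g(n) = o(n!), i.e. O(eⁿ) ≺ g ≺ O(n!).
Check each option:
  A. nⁿ — O(nⁿ) does not grow strictly slower than h(n)
  B. 3ⁿ — O(3ⁿ) is strictly between O(eⁿ) and O(n!) ✓
  C. n² log(n) — O(n² log n) does not grow strictly faster than f(n)
  D. n log₂(n) — O(n log n) does not grow strictly faster than f(n)

Only option B (3ⁿ) lies strictly between.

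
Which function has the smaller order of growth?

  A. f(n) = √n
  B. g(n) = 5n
A

f(n) = √n is O(√n), while g(n) = 5n is O(n).
Since O(√n) grows slower than O(n), f(n) is dominated.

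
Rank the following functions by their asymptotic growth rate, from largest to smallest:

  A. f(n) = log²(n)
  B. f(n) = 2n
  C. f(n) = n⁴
C > B > A

Comparing growth rates:
C = n⁴ is O(n⁴)
B = 2n is O(n)
A = log²(n) is O(log² n)

Therefore, the order from fastest to slowest is: C > B > A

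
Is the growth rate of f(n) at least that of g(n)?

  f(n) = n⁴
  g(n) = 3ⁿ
False

f(n) = n⁴ is O(n⁴), and g(n) = 3ⁿ is O(3ⁿ).
Since O(n⁴) grows slower than O(3ⁿ), f(n) = Ω(g(n)) is false.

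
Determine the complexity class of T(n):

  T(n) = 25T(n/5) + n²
Θ(n² log n)

Master Theorem: a = 25, b = 5, f(n) = n².
Compute the critical exponent d = log₅(25) = 2.
Compare f(n) = Θ(n²) against n^d:
  k = 2 = d, so f(n) = Θ(n^d) — Case 2.
  Work is balanced across levels: T(n) = Θ(n^d log n) = Θ(n² log n).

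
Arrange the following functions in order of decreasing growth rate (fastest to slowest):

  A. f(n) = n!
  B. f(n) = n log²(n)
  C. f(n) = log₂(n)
A > B > C

Comparing growth rates:
A = n! is O(n!)
B = n log²(n) is O(n log² n)
C = log₂(n) is O(log n)

Therefore, the order from fastest to slowest is: A > B > C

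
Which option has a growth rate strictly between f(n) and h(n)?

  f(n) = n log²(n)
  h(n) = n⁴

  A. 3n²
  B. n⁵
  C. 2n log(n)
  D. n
A

We need g(n) with n log²(n) = o(g(n)) and g(n) = o(n⁴), i.e. O(n log² n) ≺ g ≺ O(n⁴).
Check each option:
  A. 3n² — O(n²) is strictly between O(n log² n) and O(n⁴) ✓
  B. n⁵ — O(n⁵) does not grow strictly slower than h(n)
  C. 2n log(n) — O(n log n) does not grow strictly faster than f(n)
  D. n — O(n) does not grow strictly faster than f(n)

Only option A (3n²) lies strictly between.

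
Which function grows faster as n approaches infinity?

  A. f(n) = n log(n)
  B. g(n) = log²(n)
A

f(n) = n log(n) is O(n log n), while g(n) = log²(n) is O(log² n).
Since O(n log n) grows faster than O(log² n), f(n) dominates.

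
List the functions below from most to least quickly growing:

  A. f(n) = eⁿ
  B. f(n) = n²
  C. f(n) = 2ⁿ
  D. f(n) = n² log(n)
A > C > D > B

Comparing growth rates:
A = eⁿ is O(eⁿ)
C = 2ⁿ is O(2ⁿ)
D = n² log(n) is O(n² log n)
B = n² is O(n²)

Therefore, the order from fastest to slowest is: A > C > D > B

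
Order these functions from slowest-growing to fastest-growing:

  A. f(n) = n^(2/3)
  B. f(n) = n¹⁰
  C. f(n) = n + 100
A < C < B

Comparing growth rates:
A = n^(2/3) is O(n^(2/3))
C = n + 100 is O(n)
B = n¹⁰ is O(n¹⁰)

Therefore, the order from slowest to fastest is: A < C < B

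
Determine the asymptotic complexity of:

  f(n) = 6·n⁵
O(n⁵)

The dominant term in 6·n⁵ is 6·n⁵, which is Θ(n⁵).
Constants are absorbed, so the tightest bound is O(n⁵).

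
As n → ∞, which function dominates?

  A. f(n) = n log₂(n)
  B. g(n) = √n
A

f(n) = n log₂(n) is O(n log n), while g(n) = √n is O(√n).
Since O(n log n) grows faster than O(√n), f(n) dominates.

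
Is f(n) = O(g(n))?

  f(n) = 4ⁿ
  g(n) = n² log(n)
False

f(n) = 4ⁿ is O(4ⁿ), and g(n) = n² log(n) is O(n² log n).
Since O(4ⁿ) grows faster than O(n² log n), f(n) = O(g(n)) is false.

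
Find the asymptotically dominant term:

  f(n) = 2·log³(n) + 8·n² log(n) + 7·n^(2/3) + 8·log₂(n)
8·n² log(n)

Looking at each term:
  - 2·log³(n) is O(log³ n)
  - 8·n² log(n) is O(n² log n)
  - 7·n^(2/3) is O(n^(2/3))
  - 8·log₂(n) is O(log n)

The term 8·n² log(n) (O(n² log n)) grows fastest and dominates all others.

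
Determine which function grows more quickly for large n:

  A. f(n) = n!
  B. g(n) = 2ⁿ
A

f(n) = n! is O(n!), while g(n) = 2ⁿ is O(2ⁿ).
Since O(n!) grows faster than O(2ⁿ), f(n) dominates.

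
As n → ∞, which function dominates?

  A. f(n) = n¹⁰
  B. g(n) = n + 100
A

f(n) = n¹⁰ is O(n¹⁰), while g(n) = n + 100 is O(n).
Since O(n¹⁰) grows faster than O(n), f(n) dominates.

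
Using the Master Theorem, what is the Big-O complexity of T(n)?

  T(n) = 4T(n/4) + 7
Θ(n)

Master Theorem: a = 4, b = 4, f(n) = 7.
Compute the critical exponent d = log₄(4) = 1.
Compare f(n) = Θ(1) against n^d:
  k = 0 < d = 1, so f(n) = O(n^(d-ε)) — Case 1.
  The recursion cost dominates: T(n) = Θ(n^d) = Θ(n).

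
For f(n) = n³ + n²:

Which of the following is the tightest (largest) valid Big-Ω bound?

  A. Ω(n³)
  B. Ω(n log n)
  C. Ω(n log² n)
A

f(n) = n³ + n² is Ω(n³).
All listed options are valid Big-Ω bounds (lower bounds),
but Ω(n³) is the tightest (largest valid bound).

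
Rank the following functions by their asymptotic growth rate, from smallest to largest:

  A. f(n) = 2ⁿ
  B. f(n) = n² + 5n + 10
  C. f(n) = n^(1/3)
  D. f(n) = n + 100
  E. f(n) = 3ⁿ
C < D < B < A < E

Comparing growth rates:
C = n^(1/3) is O(n^(1/3))
D = n + 100 is O(n)
B = n² + 5n + 10 is O(n²)
A = 2ⁿ is O(2ⁿ)
E = 3ⁿ is O(3ⁿ)

Therefore, the order from slowest to fastest is: C < D < B < A < E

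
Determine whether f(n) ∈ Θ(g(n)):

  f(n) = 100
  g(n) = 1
True

f(n) = 100 and g(n) = 1 are both O(1).
Since they have the same asymptotic growth rate, f(n) = Θ(g(n)) is true.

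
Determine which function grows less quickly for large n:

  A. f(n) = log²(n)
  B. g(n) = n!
A

f(n) = log²(n) is O(log² n), while g(n) = n! is O(n!).
Since O(log² n) grows slower than O(n!), f(n) is dominated.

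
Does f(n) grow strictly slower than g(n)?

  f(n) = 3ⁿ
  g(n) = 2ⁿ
False

f(n) = 3ⁿ is O(3ⁿ), and g(n) = 2ⁿ is O(2ⁿ).
Since O(3ⁿ) grows faster than or equal to O(2ⁿ), f(n) = o(g(n)) is false.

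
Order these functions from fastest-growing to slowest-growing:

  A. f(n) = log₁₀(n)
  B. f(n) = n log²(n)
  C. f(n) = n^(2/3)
B > C > A

Comparing growth rates:
B = n log²(n) is O(n log² n)
C = n^(2/3) is O(n^(2/3))
A = log₁₀(n) is O(log n)

Therefore, the order from fastest to slowest is: B > C > A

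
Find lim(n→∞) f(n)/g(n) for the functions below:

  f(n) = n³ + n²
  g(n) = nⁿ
0

Since n³ + n² (O(n³)) grows slower than nⁿ (O(nⁿ)),
the ratio f(n)/g(n) → 0 as n → ∞.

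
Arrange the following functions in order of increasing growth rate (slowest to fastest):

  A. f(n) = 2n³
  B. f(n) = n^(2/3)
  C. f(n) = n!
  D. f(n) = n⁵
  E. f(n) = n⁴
B < A < E < D < C

Comparing growth rates:
B = n^(2/3) is O(n^(2/3))
A = 2n³ is O(n³)
E = n⁴ is O(n⁴)
D = n⁵ is O(n⁵)
C = n! is O(n!)

Therefore, the order from slowest to fastest is: B < A < E < D < C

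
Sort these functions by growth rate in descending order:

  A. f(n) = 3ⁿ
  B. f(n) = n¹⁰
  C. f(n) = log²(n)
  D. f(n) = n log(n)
A > B > D > C

Comparing growth rates:
A = 3ⁿ is O(3ⁿ)
B = n¹⁰ is O(n¹⁰)
D = n log(n) is O(n log n)
C = log²(n) is O(log² n)

Therefore, the order from fastest to slowest is: A > B > D > C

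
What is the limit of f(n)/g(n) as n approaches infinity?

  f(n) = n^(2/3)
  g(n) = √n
∞

Since n^(2/3) (O(n^(2/3))) grows faster than √n (O(√n)),
the ratio f(n)/g(n) → ∞ as n → ∞.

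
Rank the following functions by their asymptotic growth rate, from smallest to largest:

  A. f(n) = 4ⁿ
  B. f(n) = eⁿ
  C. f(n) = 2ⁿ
C < B < A

Comparing growth rates:
C = 2ⁿ is O(2ⁿ)
B = eⁿ is O(eⁿ)
A = 4ⁿ is O(4ⁿ)

Therefore, the order from slowest to fastest is: C < B < A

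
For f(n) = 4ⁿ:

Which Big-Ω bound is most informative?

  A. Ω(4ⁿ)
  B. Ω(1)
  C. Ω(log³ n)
A

f(n) = 4ⁿ is Ω(4ⁿ).
All listed options are valid Big-Ω bounds (lower bounds),
but Ω(4ⁿ) is the tightest (largest valid bound).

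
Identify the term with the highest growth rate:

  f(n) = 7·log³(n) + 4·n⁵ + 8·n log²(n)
4·n⁵

Looking at each term:
  - 7·log³(n) is O(log³ n)
  - 4·n⁵ is O(n⁵)
  - 8·n log²(n) is O(n log² n)

The term 4·n⁵ (O(n⁵)) grows fastest and dominates all others.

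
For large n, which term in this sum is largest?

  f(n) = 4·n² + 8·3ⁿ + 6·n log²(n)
8·3ⁿ

Looking at each term:
  - 4·n² is O(n²)
  - 8·3ⁿ is O(3ⁿ)
  - 6·n log²(n) is O(n log² n)

The term 8·3ⁿ (O(3ⁿ)) grows fastest and dominates all others.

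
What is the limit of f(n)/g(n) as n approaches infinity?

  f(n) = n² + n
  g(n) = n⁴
0

Since n² + n (O(n²)) grows slower than n⁴ (O(n⁴)),
the ratio f(n)/g(n) → 0 as n → ∞.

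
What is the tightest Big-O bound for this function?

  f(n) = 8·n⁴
O(n⁴)

The dominant term in 8·n⁴ is 8·n⁴, which is Θ(n⁴).
Constants are absorbed, so the tightest bound is O(n⁴).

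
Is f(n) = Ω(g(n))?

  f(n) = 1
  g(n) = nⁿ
False

f(n) = 1 is O(1), and g(n) = nⁿ is O(nⁿ).
Since O(1) grows slower than O(nⁿ), f(n) = Ω(g(n)) is false.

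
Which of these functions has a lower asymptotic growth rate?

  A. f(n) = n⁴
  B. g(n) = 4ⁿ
A

f(n) = n⁴ is O(n⁴), while g(n) = 4ⁿ is O(4ⁿ).
Since O(n⁴) grows slower than O(4ⁿ), f(n) is dominated.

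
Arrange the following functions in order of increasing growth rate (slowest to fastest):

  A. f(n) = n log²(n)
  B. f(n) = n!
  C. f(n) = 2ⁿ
A < C < B

Comparing growth rates:
A = n log²(n) is O(n log² n)
C = 2ⁿ is O(2ⁿ)
B = n! is O(n!)

Therefore, the order from slowest to fastest is: A < C < B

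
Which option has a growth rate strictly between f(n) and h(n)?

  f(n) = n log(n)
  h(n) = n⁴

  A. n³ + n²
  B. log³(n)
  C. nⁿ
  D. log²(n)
A

We need g(n) with n log(n) = o(g(n)) and g(n) = o(n⁴), i.e. O(n log n) ≺ g ≺ O(n⁴).
Check each option:
  A. n³ + n² — O(n³) is strictly between O(n log n) and O(n⁴) ✓
  B. log³(n) — O(log³ n) does not grow strictly faster than f(n)
  C. nⁿ — O(nⁿ) does not grow strictly slower than h(n)
  D. log²(n) — O(log² n) does not grow strictly faster than f(n)

Only option A (n³ + n²) lies strictly between.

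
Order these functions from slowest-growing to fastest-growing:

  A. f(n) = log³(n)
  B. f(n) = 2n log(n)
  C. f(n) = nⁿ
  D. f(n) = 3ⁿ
A < B < D < C

Comparing growth rates:
A = log³(n) is O(log³ n)
B = 2n log(n) is O(n log n)
D = 3ⁿ is O(3ⁿ)
C = nⁿ is O(nⁿ)

Therefore, the order from slowest to fastest is: A < B < D < C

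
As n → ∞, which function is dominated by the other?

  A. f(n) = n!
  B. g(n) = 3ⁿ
B

f(n) = n! is O(n!), while g(n) = 3ⁿ is O(3ⁿ).
Since O(3ⁿ) grows slower than O(n!), g(n) is dominated.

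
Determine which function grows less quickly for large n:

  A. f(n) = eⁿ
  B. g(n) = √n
B

f(n) = eⁿ is O(eⁿ), while g(n) = √n is O(√n).
Since O(√n) grows slower than O(eⁿ), g(n) is dominated.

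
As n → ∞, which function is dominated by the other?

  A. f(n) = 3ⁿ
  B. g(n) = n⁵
B

f(n) = 3ⁿ is O(3ⁿ), while g(n) = n⁵ is O(n⁵).
Since O(n⁵) grows slower than O(3ⁿ), g(n) is dominated.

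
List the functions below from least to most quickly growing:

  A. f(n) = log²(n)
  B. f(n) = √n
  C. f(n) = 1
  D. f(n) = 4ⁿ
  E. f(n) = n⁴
C < A < B < E < D

Comparing growth rates:
C = 1 is O(1)
A = log²(n) is O(log² n)
B = √n is O(√n)
E = n⁴ is O(n⁴)
D = 4ⁿ is O(4ⁿ)

Therefore, the order from slowest to fastest is: C < A < B < E < D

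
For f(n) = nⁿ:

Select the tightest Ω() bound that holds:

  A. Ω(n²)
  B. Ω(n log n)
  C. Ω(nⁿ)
C

f(n) = nⁿ is Ω(nⁿ).
All listed options are valid Big-Ω bounds (lower bounds),
but Ω(nⁿ) is the tightest (largest valid bound).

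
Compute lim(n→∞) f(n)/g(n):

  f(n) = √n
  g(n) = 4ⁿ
0

Since √n (O(√n)) grows slower than 4ⁿ (O(4ⁿ)),
the ratio f(n)/g(n) → 0 as n → ∞.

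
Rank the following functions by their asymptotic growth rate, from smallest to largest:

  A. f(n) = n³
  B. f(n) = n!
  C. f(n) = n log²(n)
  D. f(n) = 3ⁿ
C < A < D < B

Comparing growth rates:
C = n log²(n) is O(n log² n)
A = n³ is O(n³)
D = 3ⁿ is O(3ⁿ)
B = n! is O(n!)

Therefore, the order from slowest to fastest is: C < A < D < B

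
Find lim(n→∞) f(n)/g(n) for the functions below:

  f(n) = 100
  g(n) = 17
100/17

Since 100 and 17 have the same growth rate (O(1)),
the ratio converges to a constant: 100/17.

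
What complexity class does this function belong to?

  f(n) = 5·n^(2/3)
O(n^(2/3))

The dominant term in 5·n^(2/3) is 5·n^(2/3), which is Θ(n^(2/3)).
Constants are absorbed, so the tightest bound is O(n^(2/3)).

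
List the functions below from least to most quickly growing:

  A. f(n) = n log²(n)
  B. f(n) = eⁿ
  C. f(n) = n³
A < C < B

Comparing growth rates:
A = n log²(n) is O(n log² n)
C = n³ is O(n³)
B = eⁿ is O(eⁿ)

Therefore, the order from slowest to fastest is: A < C < B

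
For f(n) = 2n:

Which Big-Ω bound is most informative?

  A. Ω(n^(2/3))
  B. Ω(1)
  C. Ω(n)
C

f(n) = 2n is Ω(n).
All listed options are valid Big-Ω bounds (lower bounds),
but Ω(n) is the tightest (largest valid bound).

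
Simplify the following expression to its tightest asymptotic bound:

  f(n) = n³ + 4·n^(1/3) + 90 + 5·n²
Θ(n³)

Order the terms by growth rate: 90 ≺ 4·n^(1/3) ≺ 5·n² ≺ n³.
The fastest-growing term n³ dominates as n → ∞; dropping its constant factor gives Θ(n³).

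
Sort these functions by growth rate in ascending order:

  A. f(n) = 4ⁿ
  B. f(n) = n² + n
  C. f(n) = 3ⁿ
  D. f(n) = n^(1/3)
D < B < C < A

Comparing growth rates:
D = n^(1/3) is O(n^(1/3))
B = n² + n is O(n²)
C = 3ⁿ is O(3ⁿ)
A = 4ⁿ is O(4ⁿ)

Therefore, the order from slowest to fastest is: D < B < C < A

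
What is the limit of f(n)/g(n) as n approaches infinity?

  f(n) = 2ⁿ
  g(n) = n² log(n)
∞

Since 2ⁿ (O(2ⁿ)) grows faster than n² log(n) (O(n² log n)),
the ratio f(n)/g(n) → ∞ as n → ∞.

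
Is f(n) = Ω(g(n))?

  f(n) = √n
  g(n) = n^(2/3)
False

f(n) = √n is O(√n), and g(n) = n^(2/3) is O(n^(2/3)).
Since O(√n) grows slower than O(n^(2/3)), f(n) = Ω(g(n)) is false.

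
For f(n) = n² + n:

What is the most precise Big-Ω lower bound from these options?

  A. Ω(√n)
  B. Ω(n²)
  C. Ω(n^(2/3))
B

f(n) = n² + n is Ω(n²).
All listed options are valid Big-Ω bounds (lower bounds),
but Ω(n²) is the tightest (largest valid bound).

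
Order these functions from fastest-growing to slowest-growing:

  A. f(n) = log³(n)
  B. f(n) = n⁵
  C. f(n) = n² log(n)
B > C > A

Comparing growth rates:
B = n⁵ is O(n⁵)
C = n² log(n) is O(n² log n)
A = log³(n) is O(log³ n)

Therefore, the order from fastest to slowest is: B > C > A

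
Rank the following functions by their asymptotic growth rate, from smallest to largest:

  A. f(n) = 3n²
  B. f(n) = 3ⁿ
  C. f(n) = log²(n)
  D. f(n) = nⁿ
C < A < B < D

Comparing growth rates:
C = log²(n) is O(log² n)
A = 3n² is O(n²)
B = 3ⁿ is O(3ⁿ)
D = nⁿ is O(nⁿ)

Therefore, the order from slowest to fastest is: C < A < B < D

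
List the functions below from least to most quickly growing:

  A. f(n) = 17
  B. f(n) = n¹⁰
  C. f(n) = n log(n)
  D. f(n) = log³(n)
A < D < C < B

Comparing growth rates:
A = 17 is O(1)
D = log³(n) is O(log³ n)
C = n log(n) is O(n log n)
B = n¹⁰ is O(n¹⁰)

Therefore, the order from slowest to fastest is: A < D < C < B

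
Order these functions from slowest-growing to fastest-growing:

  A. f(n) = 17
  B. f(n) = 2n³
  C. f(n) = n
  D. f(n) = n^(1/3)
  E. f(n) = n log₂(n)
A < D < C < E < B

Comparing growth rates:
A = 17 is O(1)
D = n^(1/3) is O(n^(1/3))
C = n is O(n)
E = n log₂(n) is O(n log n)
B = 2n³ is O(n³)

Therefore, the order from slowest to fastest is: A < D < C < E < B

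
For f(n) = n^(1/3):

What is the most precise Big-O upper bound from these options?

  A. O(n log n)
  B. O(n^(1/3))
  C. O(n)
B

f(n) = n^(1/3) is O(n^(1/3)).
All listed options are valid Big-O bounds (upper bounds),
but O(n^(1/3)) is the tightest (smallest valid bound).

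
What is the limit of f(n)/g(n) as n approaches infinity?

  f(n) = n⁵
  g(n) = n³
∞

Since n⁵ (O(n⁵)) grows faster than n³ (O(n³)),
the ratio f(n)/g(n) → ∞ as n → ∞.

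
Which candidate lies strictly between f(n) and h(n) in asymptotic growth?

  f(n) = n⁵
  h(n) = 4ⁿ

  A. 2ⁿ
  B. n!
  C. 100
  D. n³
A

We need g(n) with n⁵ = o(g(n)) and g(n) = o(4ⁿ), i.e. O(n⁵) ≺ g ≺ O(4ⁿ).
Check each option:
  A. 2ⁿ — O(2ⁿ) is strictly between O(n⁵) and O(4ⁿ) ✓
  B. n! — O(n!) does not grow strictly slower than h(n)
  C. 100 — O(1) does not grow strictly faster than f(n)
  D. n³ — O(n³) does not grow strictly faster than f(n)

Only option A (2ⁿ) lies strictly between.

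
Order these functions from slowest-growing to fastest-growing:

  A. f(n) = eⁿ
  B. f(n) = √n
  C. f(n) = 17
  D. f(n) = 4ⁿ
C < B < A < D

Comparing growth rates:
C = 17 is O(1)
B = √n is O(√n)
A = eⁿ is O(eⁿ)
D = 4ⁿ is O(4ⁿ)

Therefore, the order from slowest to fastest is: C < B < A < D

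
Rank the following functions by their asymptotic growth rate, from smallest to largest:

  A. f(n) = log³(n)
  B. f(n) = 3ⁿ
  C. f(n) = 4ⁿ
A < B < C

Comparing growth rates:
A = log³(n) is O(log³ n)
B = 3ⁿ is O(3ⁿ)
C = 4ⁿ is O(4ⁿ)

Therefore, the order from slowest to fastest is: A < B < C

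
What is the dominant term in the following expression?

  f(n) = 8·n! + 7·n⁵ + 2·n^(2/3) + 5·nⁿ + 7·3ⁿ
5·nⁿ

Looking at each term:
  - 8·n! is O(n!)
  - 7·n⁵ is O(n⁵)
  - 2·n^(2/3) is O(n^(2/3))
  - 5·nⁿ is O(nⁿ)
  - 7·3ⁿ is O(3ⁿ)

The term 5·nⁿ (O(nⁿ)) grows fastest and dominates all others.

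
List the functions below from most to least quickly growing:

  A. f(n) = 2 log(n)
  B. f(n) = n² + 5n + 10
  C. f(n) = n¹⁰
C > B > A

Comparing growth rates:
C = n¹⁰ is O(n¹⁰)
B = n² + 5n + 10 is O(n²)
A = 2 log(n) is O(log n)

Therefore, the order from fastest to slowest is: C > B > A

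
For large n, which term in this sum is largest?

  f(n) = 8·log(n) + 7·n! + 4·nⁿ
4·nⁿ

Looking at each term:
  - 8·log(n) is O(log n)
  - 7·n! is O(n!)
  - 4·nⁿ is O(nⁿ)

The term 4·nⁿ (O(nⁿ)) grows fastest and dominates all others.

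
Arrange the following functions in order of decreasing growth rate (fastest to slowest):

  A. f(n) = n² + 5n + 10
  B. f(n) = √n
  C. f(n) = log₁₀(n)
A > B > C

Comparing growth rates:
A = n² + 5n + 10 is O(n²)
B = √n is O(√n)
C = log₁₀(n) is O(log n)

Therefore, the order from fastest to slowest is: A > B > C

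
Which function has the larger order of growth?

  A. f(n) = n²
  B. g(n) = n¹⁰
B

f(n) = n² is O(n²), while g(n) = n¹⁰ is O(n¹⁰).
Since O(n¹⁰) grows faster than O(n²), g(n) dominates.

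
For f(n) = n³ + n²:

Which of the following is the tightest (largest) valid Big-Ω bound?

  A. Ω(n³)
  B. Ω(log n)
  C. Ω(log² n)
A

f(n) = n³ + n² is Ω(n³).
All listed options are valid Big-Ω bounds (lower bounds),
but Ω(n³) is the tightest (largest valid bound).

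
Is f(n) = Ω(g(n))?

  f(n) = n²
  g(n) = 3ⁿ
False

f(n) = n² is O(n²), and g(n) = 3ⁿ is O(3ⁿ).
Since O(n²) grows slower than O(3ⁿ), f(n) = Ω(g(n)) is false.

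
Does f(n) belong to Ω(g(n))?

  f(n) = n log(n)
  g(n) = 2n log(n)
True

f(n) = n log(n) and g(n) = 2n log(n) are both O(n log n).
Big-Ω permits equal growth rates (f ≥ c·g for some c > 0), so f(n) = Ω(g(n)) is true.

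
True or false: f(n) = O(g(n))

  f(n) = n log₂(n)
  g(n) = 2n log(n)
True

f(n) = n log₂(n) and g(n) = 2n log(n) are both O(n log n).
Big-O permits equal growth rates (f ≤ c·g for some c), so f(n) = O(g(n)) is true.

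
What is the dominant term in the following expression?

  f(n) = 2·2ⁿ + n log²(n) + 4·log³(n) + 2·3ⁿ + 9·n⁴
2·3ⁿ

Looking at each term:
  - 2·2ⁿ is O(2ⁿ)
  - n log²(n) is O(n log² n)
  - 4·log³(n) is O(log³ n)
  - 2·3ⁿ is O(3ⁿ)
  - 9·n⁴ is O(n⁴)

The term 2·3ⁿ (O(3ⁿ)) grows fastest and dominates all others.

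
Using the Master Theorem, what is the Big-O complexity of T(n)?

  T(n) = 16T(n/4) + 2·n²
Θ(n² log n)

Master Theorem: a = 16, b = 4, f(n) = 2·n².
Compute the critical exponent d = log₄(16) = 2.
Compare f(n) = Θ(n²) against n^d:
  k = 2 = d, so f(n) = Θ(n^d) — Case 2.
  Work is balanced across levels: T(n) = Θ(n^d log n) = Θ(n² log n).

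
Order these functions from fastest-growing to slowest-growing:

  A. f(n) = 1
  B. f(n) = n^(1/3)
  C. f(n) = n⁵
C > B > A

Comparing growth rates:
C = n⁵ is O(n⁵)
B = n^(1/3) is O(n^(1/3))
A = 1 is O(1)

Therefore, the order from fastest to slowest is: C > B > A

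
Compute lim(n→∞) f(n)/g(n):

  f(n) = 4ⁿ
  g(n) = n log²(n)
∞

Since 4ⁿ (O(4ⁿ)) grows faster than n log²(n) (O(n log² n)),
the ratio f(n)/g(n) → ∞ as n → ∞.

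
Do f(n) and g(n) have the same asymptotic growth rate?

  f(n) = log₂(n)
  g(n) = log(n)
True

f(n) = log₂(n) and g(n) = log(n) are both O(log n).
Since they have the same asymptotic growth rate, f(n) = Θ(g(n)) is true.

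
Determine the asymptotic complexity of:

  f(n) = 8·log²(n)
O(log² n)

The dominant term in 8·log²(n) is 8·log²(n), which is Θ(log² n).
Constants are absorbed, so the tightest bound is O(log² n).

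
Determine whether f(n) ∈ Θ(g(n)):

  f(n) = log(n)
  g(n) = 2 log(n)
True

f(n) = log(n) and g(n) = 2 log(n) are both O(log n).
Since they have the same asymptotic growth rate, f(n) = Θ(g(n)) is true.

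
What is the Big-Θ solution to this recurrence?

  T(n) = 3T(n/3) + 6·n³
Θ(n³)

Master Theorem: a = 3, b = 3, f(n) = 6·n³.
Compute the critical exponent d = log₃(3) = 1.
Compare f(n) = Θ(n³) against n^d:
  k = 3 > d = 1, so f(n) = Ω(n^(d+ε)) — Case 3.
  Regularity: a·(n/b)^3/n^3 = a/b^3 = 3/27 < 1 ✓.
  The top-level work dominates: T(n) = Θ(f(n)) = Θ(n³).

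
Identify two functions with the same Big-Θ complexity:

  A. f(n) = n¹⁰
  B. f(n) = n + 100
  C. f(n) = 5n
B and C

Examining each function:
  A. n¹⁰ is O(n¹⁰)
  B. n + 100 is O(n)
  C. 5n is O(n)

Functions B and C both have the same complexity class.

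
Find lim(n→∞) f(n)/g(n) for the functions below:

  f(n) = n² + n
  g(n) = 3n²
1/3

Since n² + n and 3n² have the same growth rate (O(n²)),
the ratio converges to a constant: 1/3.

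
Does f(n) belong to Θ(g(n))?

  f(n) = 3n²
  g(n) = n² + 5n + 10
True

f(n) = 3n² and g(n) = n² + 5n + 10 are both O(n²).
Since they have the same asymptotic growth rate, f(n) = Θ(g(n)) is true.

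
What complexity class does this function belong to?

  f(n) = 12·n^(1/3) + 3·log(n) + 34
O(n^(1/3))

The dominant term in 12·n^(1/3) + 3·log(n) + 34 is 12·n^(1/3), which is Θ(n^(1/3)).
Lower-order terms (3·log(n), 34) are asymptotically negligible.
Constants are absorbed, so the tightest bound is O(n^(1/3)).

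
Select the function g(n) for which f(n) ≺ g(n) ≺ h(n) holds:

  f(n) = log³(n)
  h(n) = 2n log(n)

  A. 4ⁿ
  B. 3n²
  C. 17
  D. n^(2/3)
D

We need g(n) with log³(n) = o(g(n)) and g(n) = o(2n log(n)), i.e. O(log³ n) ≺ g ≺ O(n log n).
Check each option:
  A. 4ⁿ — O(4ⁿ) does not grow strictly slower than h(n)
  B. 3n² — O(n²) does not grow strictly slower than h(n)
  C. 17 — O(1) does not grow strictly faster than f(n)
  D. n^(2/3) — O(n^(2/3)) is strictly between O(log³ n) and O(n log n) ✓

Only option D (n^(2/3)) lies strictly between.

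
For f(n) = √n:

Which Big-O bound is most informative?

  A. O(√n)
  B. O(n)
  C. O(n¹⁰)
A

f(n) = √n is O(√n).
All listed options are valid Big-O bounds (upper bounds),
but O(√n) is the tightest (smallest valid bound).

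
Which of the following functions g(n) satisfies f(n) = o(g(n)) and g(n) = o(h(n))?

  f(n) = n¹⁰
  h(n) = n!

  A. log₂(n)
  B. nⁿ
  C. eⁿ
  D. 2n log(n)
C

We need g(n) with n¹⁰ = o(g(n)) and g(n) = o(n!), i.e. O(n¹⁰) ≺ g ≺ O(n!).
Check each option:
  A. log₂(n) — O(log n) does not grow strictly faster than f(n)
  B. nⁿ — O(nⁿ) does not grow strictly slower than h(n)
  C. eⁿ — O(eⁿ) is strictly between O(n¹⁰) and O(n!) ✓
  D. 2n log(n) — O(n log n) does not grow strictly faster than f(n)

Only option C (eⁿ) lies strictly between.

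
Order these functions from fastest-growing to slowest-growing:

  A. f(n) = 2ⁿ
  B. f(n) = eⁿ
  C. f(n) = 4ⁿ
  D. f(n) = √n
C > B > A > D

Comparing growth rates:
C = 4ⁿ is O(4ⁿ)
B = eⁿ is O(eⁿ)
A = 2ⁿ is O(2ⁿ)
D = √n is O(√n)

Therefore, the order from fastest to slowest is: C > B > A > D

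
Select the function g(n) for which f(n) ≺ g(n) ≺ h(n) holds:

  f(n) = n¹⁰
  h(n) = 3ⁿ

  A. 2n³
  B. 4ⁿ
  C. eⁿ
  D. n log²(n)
C

We need g(n) with n¹⁰ = o(g(n)) and g(n) = o(3ⁿ), i.e. O(n¹⁰) ≺ g ≺ O(3ⁿ).
Check each option:
  A. 2n³ — O(n³) does not grow strictly faster than f(n)
  B. 4ⁿ — O(4ⁿ) does not grow strictly slower than h(n)
  C. eⁿ — O(eⁿ) is strictly between O(n¹⁰) and O(3ⁿ) ✓
  D. n log²(n) — O(n log² n) does not grow strictly faster than f(n)

Only option C (eⁿ) lies strictly between.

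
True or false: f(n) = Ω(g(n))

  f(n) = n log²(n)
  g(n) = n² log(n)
False

f(n) = n log²(n) is O(n log² n), and g(n) = n² log(n) is O(n² log n).
Since O(n log² n) grows slower than O(n² log n), f(n) = Ω(g(n)) is false.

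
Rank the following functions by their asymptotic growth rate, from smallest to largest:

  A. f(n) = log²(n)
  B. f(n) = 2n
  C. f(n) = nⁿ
A < B < C

Comparing growth rates:
A = log²(n) is O(log² n)
B = 2n is O(n)
C = nⁿ is O(nⁿ)

Therefore, the order from slowest to fastest is: A < B < C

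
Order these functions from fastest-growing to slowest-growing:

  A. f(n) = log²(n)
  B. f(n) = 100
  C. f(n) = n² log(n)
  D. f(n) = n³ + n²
D > C > A > B

Comparing growth rates:
D = n³ + n² is O(n³)
C = n² log(n) is O(n² log n)
A = log²(n) is O(log² n)
B = 100 is O(1)

Therefore, the order from fastest to slowest is: D > C > A > B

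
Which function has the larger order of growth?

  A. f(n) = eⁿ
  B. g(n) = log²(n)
A

f(n) = eⁿ is O(eⁿ), while g(n) = log²(n) is O(log² n).
Since O(eⁿ) grows faster than O(log² n), f(n) dominates.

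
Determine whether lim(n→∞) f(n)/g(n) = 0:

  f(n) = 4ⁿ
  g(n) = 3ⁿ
False

f(n) = 4ⁿ is O(4ⁿ), and g(n) = 3ⁿ is O(3ⁿ).
Since O(4ⁿ) grows faster than or equal to O(3ⁿ), f(n) = o(g(n)) is false.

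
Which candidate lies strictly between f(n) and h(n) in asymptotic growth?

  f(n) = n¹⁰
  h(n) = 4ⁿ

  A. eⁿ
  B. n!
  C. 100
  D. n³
A

We need g(n) with n¹⁰ = o(g(n)) and g(n) = o(4ⁿ), i.e. O(n¹⁰) ≺ g ≺ O(4ⁿ).
Check each option:
  A. eⁿ — O(eⁿ) is strictly between O(n¹⁰) and O(4ⁿ) ✓
  B. n! — O(n!) does not grow strictly slower than h(n)
  C. 100 — O(1) does not grow strictly faster than f(n)
  D. n³ — O(n³) does not grow strictly faster than f(n)

Only option A (eⁿ) lies strictly between.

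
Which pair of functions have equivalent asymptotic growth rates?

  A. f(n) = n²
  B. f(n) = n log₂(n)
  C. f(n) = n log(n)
B and C

Examining each function:
  A. n² is O(n²)
  B. n log₂(n) is O(n log n)
  C. n log(n) is O(n log n)

Functions B and C both have the same complexity class.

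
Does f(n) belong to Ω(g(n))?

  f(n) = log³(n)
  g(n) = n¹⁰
False

f(n) = log³(n) is O(log³ n), and g(n) = n¹⁰ is O(n¹⁰).
Since O(log³ n) grows slower than O(n¹⁰), f(n) = Ω(g(n)) is false.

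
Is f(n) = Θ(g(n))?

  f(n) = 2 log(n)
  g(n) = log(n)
True

f(n) = 2 log(n) and g(n) = log(n) are both O(log n).
Since they have the same asymptotic growth rate, f(n) = Θ(g(n)) is true.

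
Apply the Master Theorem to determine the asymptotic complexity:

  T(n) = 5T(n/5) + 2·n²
Θ(n²)

Master Theorem: a = 5, b = 5, f(n) = 2·n².
Compute the critical exponent d = log₅(5) = 1.
Compare f(n) = Θ(n²) against n^d:
  k = 2 > d = 1, so f(n) = Ω(n^(d+ε)) — Case 3.
  Regularity: a·(n/b)^2/n^2 = a/b^2 = 5/25 < 1 ✓.
  The top-level work dominates: T(n) = Θ(f(n)) = Θ(n²).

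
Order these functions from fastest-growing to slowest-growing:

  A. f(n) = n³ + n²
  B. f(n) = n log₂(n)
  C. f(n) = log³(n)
A > B > C

Comparing growth rates:
A = n³ + n² is O(n³)
B = n log₂(n) is O(n log n)
C = log³(n) is O(log³ n)

Therefore, the order from fastest to slowest is: A > B > C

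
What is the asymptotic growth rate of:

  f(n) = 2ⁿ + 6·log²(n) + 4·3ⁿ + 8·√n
Θ(3ⁿ)

Order the terms by growth rate: 6·log²(n) ≺ 8·√n ≺ 2ⁿ ≺ 4·3ⁿ.
The fastest-growing term 4·3ⁿ dominates as n → ∞; dropping its constant factor gives Θ(3ⁿ).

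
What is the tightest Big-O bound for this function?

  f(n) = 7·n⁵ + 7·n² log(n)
O(n⁵)

The dominant term in 7·n⁵ + 7·n² log(n) is 7·n⁵, which is Θ(n⁵).
Lower-order terms (7·n² log(n)) are asymptotically negligible.
Constants are absorbed, so the tightest bound is O(n⁵).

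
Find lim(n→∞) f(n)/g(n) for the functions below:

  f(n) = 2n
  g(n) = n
2

Since 2n and n have the same growth rate (O(n)),
the ratio converges to a constant: 2.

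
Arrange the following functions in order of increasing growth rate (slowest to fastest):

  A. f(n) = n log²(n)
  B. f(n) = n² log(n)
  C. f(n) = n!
A < B < C

Comparing growth rates:
A = n log²(n) is O(n log² n)
B = n² log(n) is O(n² log n)
C = n! is O(n!)

Therefore, the order from slowest to fastest is: A < B < C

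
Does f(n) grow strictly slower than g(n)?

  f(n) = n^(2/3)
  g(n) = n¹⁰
True

f(n) = n^(2/3) is O(n^(2/3)), and g(n) = n¹⁰ is O(n¹⁰).
Since O(n^(2/3)) grows strictly slower than O(n¹⁰), f(n) = o(g(n)) is true.
This means lim(n→∞) f(n)/g(n) = 0.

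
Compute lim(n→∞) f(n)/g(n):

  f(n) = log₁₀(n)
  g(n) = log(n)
1/log(10)

Since log₁₀(n) and log(n) have the same growth rate (O(log n)),
the ratio converges to a constant: 1/log(10).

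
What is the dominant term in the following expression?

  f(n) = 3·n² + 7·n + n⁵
n⁵

Looking at each term:
  - 3·n² is O(n²)
  - 7·n is O(n)
  - n⁵ is O(n⁵)

The term n⁵ (O(n⁵)) grows fastest and dominates all others.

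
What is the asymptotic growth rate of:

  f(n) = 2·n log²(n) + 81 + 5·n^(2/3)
Θ(n log² n)

Order the terms by growth rate: 81 ≺ 5·n^(2/3) ≺ 2·n log²(n).
The fastest-growing term 2·n log²(n) dominates as n → ∞; dropping its constant factor gives Θ(n log² n).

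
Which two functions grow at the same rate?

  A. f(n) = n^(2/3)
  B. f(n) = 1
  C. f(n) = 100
B and C

Examining each function:
  A. n^(2/3) is O(n^(2/3))
  B. 1 is O(1)
  C. 100 is O(1)

Functions B and C both have the same complexity class.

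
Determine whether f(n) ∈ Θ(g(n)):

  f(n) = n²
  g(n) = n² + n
True

f(n) = n² and g(n) = n² + n are both O(n²).
Since they have the same asymptotic growth rate, f(n) = Θ(g(n)) is true.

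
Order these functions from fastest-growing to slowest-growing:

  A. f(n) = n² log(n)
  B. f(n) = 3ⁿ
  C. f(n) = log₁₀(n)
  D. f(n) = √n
B > A > D > C

Comparing growth rates:
B = 3ⁿ is O(3ⁿ)
A = n² log(n) is O(n² log n)
D = √n is O(√n)
C = log₁₀(n) is O(log n)

Therefore, the order from fastest to slowest is: B > A > D > C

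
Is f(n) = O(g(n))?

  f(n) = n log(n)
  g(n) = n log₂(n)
True

f(n) = n log(n) and g(n) = n log₂(n) are both O(n log n).
Big-O permits equal growth rates (f ≤ c·g for some c), so f(n) = O(g(n)) is true.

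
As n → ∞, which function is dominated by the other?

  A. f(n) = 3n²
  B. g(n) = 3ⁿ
A

f(n) = 3n² is O(n²), while g(n) = 3ⁿ is O(3ⁿ).
Since O(n²) grows slower than O(3ⁿ), f(n) is dominated.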